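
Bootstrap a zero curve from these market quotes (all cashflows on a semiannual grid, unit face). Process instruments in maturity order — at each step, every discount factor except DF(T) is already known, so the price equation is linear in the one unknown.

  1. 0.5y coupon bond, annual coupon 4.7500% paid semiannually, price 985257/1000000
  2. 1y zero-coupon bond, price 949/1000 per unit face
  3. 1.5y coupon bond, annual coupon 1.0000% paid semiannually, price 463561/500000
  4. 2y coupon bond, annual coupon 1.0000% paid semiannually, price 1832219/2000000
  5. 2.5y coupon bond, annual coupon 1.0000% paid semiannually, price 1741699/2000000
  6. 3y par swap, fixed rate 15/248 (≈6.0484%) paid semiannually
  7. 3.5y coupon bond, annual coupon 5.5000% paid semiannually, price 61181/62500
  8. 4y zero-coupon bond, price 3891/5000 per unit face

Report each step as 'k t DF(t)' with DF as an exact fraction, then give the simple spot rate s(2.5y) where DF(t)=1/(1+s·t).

step 1 [0.5y] bond c/2=19/800: DF=(985257/1000000 − 19/800·(0))/(1+19/800) = 1203/1250 ≈ 0.962400
step 2 [1y] zero: DF = P = 949/1000 ≈ 0.949000
step 3 [1.5y] bond c/2=1/200: DF=(463561/500000 − 1/200·(0.962400+0.949000))/(1+1/200) = 913/1000 ≈ 0.913000
step 4 [2y] bond c/2=1/200: DF=(1832219/2000000 − 1/200·(0.962400+0.949000+0.913000))/(1+1/200) = 359/400 ≈ 0.897500
step 5 [2.5y] bond c/2=1/200: DF=(1741699/2000000 − 1/200·(0.962400+0.949000+0.913000+0.897500))/(1+1/200) = 106/125 ≈ 0.848000
step 6 [3y] swap r/2=15/496: DF=(1 − 15/496·(0.962400+0.949000+0.913000+0.897500+0.848000))/(1+15/496) = 1673/2000 ≈ 0.836500
step 7 [3.5y] bond c/2=11/400: DF=(61181/62500 − 11/400·(0.962400+0.949000+0.913000+0.897500+0.848000+0.836500))/(1+11/400) = 101/125 ≈ 0.808000
step 8 [4y] zero: DF = P = 3891/5000 ≈ 0.778200

1 1/2 1203/1250
2 1 949/1000
3 3/2 913/1000
4 2 359/400
5 5/2 106/125
6 3 1673/2000
7 7/2 101/125
8 4 3891/5000
s(2.5y) = (1/(106/125) − 1)/(5/2) = 19/265 ≈ 7.1698%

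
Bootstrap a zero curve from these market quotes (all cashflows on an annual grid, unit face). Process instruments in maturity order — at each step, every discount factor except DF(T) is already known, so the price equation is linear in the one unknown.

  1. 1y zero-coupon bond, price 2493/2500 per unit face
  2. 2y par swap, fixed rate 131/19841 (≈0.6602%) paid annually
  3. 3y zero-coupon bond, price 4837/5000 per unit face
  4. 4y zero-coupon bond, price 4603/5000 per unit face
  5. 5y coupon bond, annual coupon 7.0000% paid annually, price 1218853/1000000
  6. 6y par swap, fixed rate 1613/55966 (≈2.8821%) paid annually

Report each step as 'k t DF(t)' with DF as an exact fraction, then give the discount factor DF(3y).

step 1 [1y] zero: DF = P = 2493/2500 ≈ 0.997200
step 2 [2y] swap r/1=131/19841: DF=(1 − 131/19841·(0.997200))/(1+131/19841) = 9869/10000 ≈ 0.986900
step 3 [3y] zero: DF = P = 4837/5000 ≈ 0.967400
step 4 [4y] zero: DF = P = 4603/5000 ≈ 0.920600
step 5 [5y] bond c/1=7/100: DF=(1218853/1000000 − 7/100·(0.997200+0.986900+0.967400+0.920600))/(1+7/100) = 4429/5000 ≈ 0.885800
step 6 [6y] swap r/1=1613/55966: DF=(1 − 1613/55966·(0.997200+0.986900+0.967400+0.920600+0.885800))/(1+1613/55966) = 8387/10000 ≈ 0.838700

1 1 2493/2500
2 2 9869/10000
3 3 4837/5000
4 4 4603/5000
5 5 4429/5000
6 6 8387/10000
DF(3y) = 4837/5000 ≈ 0.967400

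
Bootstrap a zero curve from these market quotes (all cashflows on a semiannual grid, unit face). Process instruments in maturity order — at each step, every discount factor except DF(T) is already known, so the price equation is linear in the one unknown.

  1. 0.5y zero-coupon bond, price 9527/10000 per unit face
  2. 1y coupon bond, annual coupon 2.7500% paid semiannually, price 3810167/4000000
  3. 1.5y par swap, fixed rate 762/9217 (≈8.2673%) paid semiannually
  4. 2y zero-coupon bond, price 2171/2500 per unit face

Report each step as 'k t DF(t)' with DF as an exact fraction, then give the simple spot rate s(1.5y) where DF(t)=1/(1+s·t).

1 1/2 9527/10000
2 1 9267/10000
3 3/2 8857/10000
4 2 2171/2500
s(1.5y) = (1/(8857/10000) − 1)/(3/2) = 762/8857 ≈ 8.6034%

step 1 [0.5y] zero: DF = P = 9527/10000 ≈ 0.952700
step 2 [1y] bond c/2=11/800: DF=(3810167/4000000 − 11/800·(0.952700))/(1+11/800) = 9267/10000 ≈ 0.926700
step 3 [1.5y] swap r/2=381/9217: DF=(1 − 381/9217·(0.952700+0.926700))/(1+381/9217) = 8857/10000 ≈ 0.885700
step 4 [2y] zero: DF = P = 2171/2500 ≈ 0.868400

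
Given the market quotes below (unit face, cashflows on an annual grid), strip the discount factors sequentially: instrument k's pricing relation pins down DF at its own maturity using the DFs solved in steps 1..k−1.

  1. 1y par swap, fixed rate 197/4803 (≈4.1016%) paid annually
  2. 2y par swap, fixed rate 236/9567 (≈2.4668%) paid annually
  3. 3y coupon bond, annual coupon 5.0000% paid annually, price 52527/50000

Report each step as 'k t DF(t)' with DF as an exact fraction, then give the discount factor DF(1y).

1 1 4803/5000
2 2 1191/1250
3 3 4547/5000
DF(1y) = 4803/5000 ≈ 0.960600

step 1 [1y] swap r/1=197/4803: DF=(1 − 197/4803·(0))/(1+197/4803) = 4803/5000 ≈ 0.960600
step 2 [2y] swap r/1=236/9567: DF=(1 − 236/9567·(0.960600))/(1+236/9567) = 1191/1250 ≈ 0.952800
step 3 [3y] bond c/1=1/20: DF=(52527/50000 − 1/20·(0.960600+0.952800))/(1+1/20) = 4547/5000 ≈ 0.909400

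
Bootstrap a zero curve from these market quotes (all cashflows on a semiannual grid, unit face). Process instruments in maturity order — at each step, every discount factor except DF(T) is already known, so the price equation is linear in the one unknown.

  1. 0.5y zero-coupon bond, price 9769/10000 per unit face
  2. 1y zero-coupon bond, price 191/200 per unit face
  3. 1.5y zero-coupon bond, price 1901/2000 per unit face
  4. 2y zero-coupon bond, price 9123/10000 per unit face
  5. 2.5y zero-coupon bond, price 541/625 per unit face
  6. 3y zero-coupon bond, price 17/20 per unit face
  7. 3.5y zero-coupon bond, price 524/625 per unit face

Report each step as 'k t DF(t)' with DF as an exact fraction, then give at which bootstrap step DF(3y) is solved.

step 1 [0.5y] zero: DF = P = 9769/10000 ≈ 0.976900
step 2 [1y] zero: DF = P = 191/200 ≈ 0.955000
step 3 [1.5y] zero: DF = P = 1901/2000 ≈ 0.950500
step 4 [2y] zero: DF = P = 9123/10000 ≈ 0.912300
step 5 [2.5y] zero: DF = P = 541/625 ≈ 0.865600
step 6 [3y] zero: DF = P = 17/20 ≈ 0.850000
step 7 [3.5y] zero: DF = P = 524/625 ≈ 0.838400

1 1/2 9769/10000
2 1 191/200
3 3/2 1901/2000
4 2 9123/10000
5 5/2 541/625
6 3 17/20
7 7/2 524/625
DF(3y) is solved at step 6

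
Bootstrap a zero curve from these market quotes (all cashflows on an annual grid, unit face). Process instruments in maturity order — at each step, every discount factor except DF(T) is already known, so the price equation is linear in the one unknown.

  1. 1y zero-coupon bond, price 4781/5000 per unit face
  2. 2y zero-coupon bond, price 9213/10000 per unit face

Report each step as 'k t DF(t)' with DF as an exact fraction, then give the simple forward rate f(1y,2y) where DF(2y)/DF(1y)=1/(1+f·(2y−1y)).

step 1 [1y] zero: DF = P = 4781/5000 ≈ 0.956200
step 2 [2y] zero: DF = P = 9213/10000 ≈ 0.921300

1 1 4781/5000
2 2 9213/10000
f(1y,2y) = ((4781/5000)/(9213/10000) − 1)/(1) = 349/9213 ≈ 3.7881%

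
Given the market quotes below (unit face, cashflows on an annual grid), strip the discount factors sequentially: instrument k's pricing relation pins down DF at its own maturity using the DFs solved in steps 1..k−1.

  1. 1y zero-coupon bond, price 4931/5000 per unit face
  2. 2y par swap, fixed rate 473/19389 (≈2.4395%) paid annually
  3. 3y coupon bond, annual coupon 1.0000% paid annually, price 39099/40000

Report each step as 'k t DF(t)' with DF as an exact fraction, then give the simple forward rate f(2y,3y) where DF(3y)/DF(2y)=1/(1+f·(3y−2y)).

1 1 4931/5000
2 2 9527/10000
3 3 4743/5000
f(2y,3y) = ((9527/10000)/(4743/5000) − 1)/(1) = 41/9486 ≈ 0.4322%

step 1 [1y] zero: DF = P = 4931/5000 ≈ 0.986200
step 2 [2y] swap r/1=473/19389: DF=(1 − 473/19389·(0.986200))/(1+473/19389) = 9527/10000 ≈ 0.952700
step 3 [3y] bond c/1=1/100: DF=(39099/40000 − 1/100·(0.986200+0.952700))/(1+1/100) = 4743/5000 ≈ 0.948600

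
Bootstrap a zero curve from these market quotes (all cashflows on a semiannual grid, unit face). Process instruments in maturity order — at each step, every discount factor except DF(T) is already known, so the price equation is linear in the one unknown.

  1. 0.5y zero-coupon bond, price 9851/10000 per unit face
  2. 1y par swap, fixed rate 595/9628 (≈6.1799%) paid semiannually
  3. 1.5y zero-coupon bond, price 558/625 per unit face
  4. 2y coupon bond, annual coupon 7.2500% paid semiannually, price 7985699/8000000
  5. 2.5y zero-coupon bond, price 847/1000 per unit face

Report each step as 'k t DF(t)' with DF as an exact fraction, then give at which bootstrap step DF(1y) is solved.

step 1 [0.5y] zero: DF = P = 9851/10000 ≈ 0.985100
step 2 [1y] swap r/2=595/19256: DF=(1 − 595/19256·(0.985100))/(1+595/19256) = 1881/2000 ≈ 0.940500
step 3 [1.5y] zero: DF = P = 558/625 ≈ 0.892800
step 4 [2y] bond c/2=29/800: DF=(7985699/8000000 − 29/800·(0.985100+0.940500+0.892800))/(1+29/800) = 8647/10000 ≈ 0.864700
step 5 [2.5y] zero: DF = P = 847/1000 ≈ 0.847000

1 1/2 9851/10000
2 1 1881/2000
3 3/2 558/625
4 2 8647/10000
5 5/2 847/1000
DF(1y) is solved at step 2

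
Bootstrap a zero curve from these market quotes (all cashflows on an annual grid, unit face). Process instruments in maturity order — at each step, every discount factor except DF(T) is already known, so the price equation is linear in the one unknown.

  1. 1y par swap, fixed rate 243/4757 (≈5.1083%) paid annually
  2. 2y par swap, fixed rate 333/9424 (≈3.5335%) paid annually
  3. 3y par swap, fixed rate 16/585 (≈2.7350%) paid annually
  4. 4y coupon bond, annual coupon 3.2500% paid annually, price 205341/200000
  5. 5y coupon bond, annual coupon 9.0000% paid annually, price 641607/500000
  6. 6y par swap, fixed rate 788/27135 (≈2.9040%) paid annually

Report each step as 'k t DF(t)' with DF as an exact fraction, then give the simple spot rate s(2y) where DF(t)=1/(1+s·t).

1 1 4757/5000
2 2 4667/5000
3 3 577/625
4 4 453/500
5 5 4353/5000
6 6 1053/1250
s(2y) = (1/(4667/5000) − 1)/(2) = 333/9334 ≈ 3.5676%

step 1 [1y] swap r/1=243/4757: DF=(1 − 243/4757·(0))/(1+243/4757) = 4757/5000 ≈ 0.951400
step 2 [2y] swap r/1=333/9424: DF=(1 − 333/9424·(0.951400))/(1+333/9424) = 4667/5000 ≈ 0.933400
step 3 [3y] swap r/1=16/585: DF=(1 − 16/585·(0.951400+0.933400))/(1+16/585) = 577/625 ≈ 0.923200
step 4 [4y] bond c/1=13/400: DF=(205341/200000 − 13/400·(0.951400+0.933400+0.923200))/(1+13/400) = 453/500 ≈ 0.906000
step 5 [5y] bond c/1=9/100: DF=(641607/500000 − 9/100·(0.951400+0.933400+0.923200+0.906000))/(1+9/100) = 4353/5000 ≈ 0.870600
step 6 [6y] swap r/1=788/27135: DF=(1 − 788/27135·(0.951400+0.933400+0.923200+0.906000+0.870600))/(1+788/27135) = 1053/1250 ≈ 0.842400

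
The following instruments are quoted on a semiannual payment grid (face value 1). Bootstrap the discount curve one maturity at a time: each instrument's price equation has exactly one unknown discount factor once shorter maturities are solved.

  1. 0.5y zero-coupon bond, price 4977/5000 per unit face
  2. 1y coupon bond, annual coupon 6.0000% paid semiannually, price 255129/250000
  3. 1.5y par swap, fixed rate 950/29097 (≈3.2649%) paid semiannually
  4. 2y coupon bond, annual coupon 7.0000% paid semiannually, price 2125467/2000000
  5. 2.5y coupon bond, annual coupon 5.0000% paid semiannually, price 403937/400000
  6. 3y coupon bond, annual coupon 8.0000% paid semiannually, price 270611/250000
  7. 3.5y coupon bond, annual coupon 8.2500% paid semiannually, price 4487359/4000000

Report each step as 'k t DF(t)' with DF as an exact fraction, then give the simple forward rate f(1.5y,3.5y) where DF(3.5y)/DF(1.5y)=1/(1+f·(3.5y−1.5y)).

step 1 [0.5y] zero: DF = P = 4977/5000 ≈ 0.995400
step 2 [1y] bond c/2=3/100: DF=(255129/250000 − 3/100·(0.995400))/(1+3/100) = 4809/5000 ≈ 0.961800
step 3 [1.5y] swap r/2=475/29097: DF=(1 − 475/29097·(0.995400+0.961800))/(1+475/29097) = 381/400 ≈ 0.952500
step 4 [2y] bond c/2=7/200: DF=(2125467/2000000 − 7/200·(0.995400+0.961800+0.952500))/(1+7/200) = 2321/2500 ≈ 0.928400
step 5 [2.5y] bond c/2=1/40: DF=(403937/400000 − 1/40·(0.995400+0.961800+0.952500+0.928400))/(1+1/40) = 2229/2500 ≈ 0.891600
step 6 [3y] bond c/2=1/25: DF=(270611/250000 − 1/25·(0.995400+0.961800+0.952500+0.928400+0.891600))/(1+1/25) = 8589/10000 ≈ 0.858900
step 7 [3.5y] bond c/2=33/800: DF=(4487359/4000000 − 33/800·(0.995400+0.961800+0.952500+0.928400+0.891600+0.858900))/(1+33/800) = 107/125 ≈ 0.856000

1 1/2 4977/5000
2 1 4809/5000
3 3/2 381/400
4 2 2321/2500
5 5/2 2229/2500
6 3 8589/10000
7 7/2 107/125
f(1.5y,3.5y) = ((381/400)/(107/125) − 1)/(2) = 193/3424 ≈ 5.6367%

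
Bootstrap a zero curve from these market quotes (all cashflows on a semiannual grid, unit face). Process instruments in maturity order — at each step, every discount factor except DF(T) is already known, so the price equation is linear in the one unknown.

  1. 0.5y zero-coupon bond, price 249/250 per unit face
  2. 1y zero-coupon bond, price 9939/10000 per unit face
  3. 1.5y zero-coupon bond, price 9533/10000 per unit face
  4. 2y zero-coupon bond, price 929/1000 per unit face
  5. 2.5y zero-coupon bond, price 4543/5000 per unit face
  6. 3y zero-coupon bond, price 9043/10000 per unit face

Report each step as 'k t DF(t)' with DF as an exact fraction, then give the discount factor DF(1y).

step 1 [0.5y] zero: DF = P = 249/250 ≈ 0.996000
step 2 [1y] zero: DF = P = 9939/10000 ≈ 0.993900
step 3 [1.5y] zero: DF = P = 9533/10000 ≈ 0.953300
step 4 [2y] zero: DF = P = 929/1000 ≈ 0.929000
step 5 [2.5y] zero: DF = P = 4543/5000 ≈ 0.908600
step 6 [3y] zero: DF = P = 9043/10000 ≈ 0.904300

1 1/2 249/250
2 1 9939/10000
3 3/2 9533/10000
4 2 929/1000
5 5/2 4543/5000
6 3 9043/10000
DF(1y) = 9939/10000 ≈ 0.993900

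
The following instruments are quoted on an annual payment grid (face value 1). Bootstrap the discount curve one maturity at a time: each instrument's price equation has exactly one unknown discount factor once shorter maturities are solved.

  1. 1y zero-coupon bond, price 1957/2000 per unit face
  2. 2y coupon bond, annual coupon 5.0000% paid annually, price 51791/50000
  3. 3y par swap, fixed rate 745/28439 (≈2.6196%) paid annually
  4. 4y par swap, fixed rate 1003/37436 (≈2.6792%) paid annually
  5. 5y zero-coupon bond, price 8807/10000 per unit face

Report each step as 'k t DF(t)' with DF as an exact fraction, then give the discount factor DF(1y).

step 1 [1y] zero: DF = P = 1957/2000 ≈ 0.978500
step 2 [2y] bond c/1=1/20: DF=(51791/50000 − 1/20·(0.978500))/(1+1/20) = 9399/10000 ≈ 0.939900
step 3 [3y] swap r/1=745/28439: DF=(1 − 745/28439·(0.978500+0.939900))/(1+745/28439) = 1851/2000 ≈ 0.925500
step 4 [4y] swap r/1=1003/37436: DF=(1 − 1003/37436·(0.978500+0.939900+0.925500))/(1+1003/37436) = 8997/10000 ≈ 0.899700
step 5 [5y] zero: DF = P = 8807/10000 ≈ 0.880700

1 1 1957/2000
2 2 9399/10000
3 3 1851/2000
4 4 8997/10000
5 5 8807/10000
DF(1y) = 1957/2000 ≈ 0.978500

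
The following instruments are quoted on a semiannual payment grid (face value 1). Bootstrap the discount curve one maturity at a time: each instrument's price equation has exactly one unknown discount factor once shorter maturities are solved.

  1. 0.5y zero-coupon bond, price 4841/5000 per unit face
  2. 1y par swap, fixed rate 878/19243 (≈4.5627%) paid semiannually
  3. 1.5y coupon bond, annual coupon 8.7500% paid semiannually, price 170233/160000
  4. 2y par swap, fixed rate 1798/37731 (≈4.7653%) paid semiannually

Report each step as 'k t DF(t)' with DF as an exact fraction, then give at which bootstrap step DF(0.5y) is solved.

step 1 [0.5y] zero: DF = P = 4841/5000 ≈ 0.968200
step 2 [1y] swap r/2=439/19243: DF=(1 − 439/19243·(0.968200))/(1+439/19243) = 9561/10000 ≈ 0.956100
step 3 [1.5y] bond c/2=7/160: DF=(170233/160000 − 7/160·(0.968200+0.956100))/(1+7/160) = 9387/10000 ≈ 0.938700
step 4 [2y] swap r/2=899/37731: DF=(1 − 899/37731·(0.968200+0.956100+0.938700))/(1+899/37731) = 9101/10000 ≈ 0.910100

1 1/2 4841/5000
2 1 9561/10000
3 3/2 9387/10000
4 2 9101/10000
DF(0.5y) is solved at step 1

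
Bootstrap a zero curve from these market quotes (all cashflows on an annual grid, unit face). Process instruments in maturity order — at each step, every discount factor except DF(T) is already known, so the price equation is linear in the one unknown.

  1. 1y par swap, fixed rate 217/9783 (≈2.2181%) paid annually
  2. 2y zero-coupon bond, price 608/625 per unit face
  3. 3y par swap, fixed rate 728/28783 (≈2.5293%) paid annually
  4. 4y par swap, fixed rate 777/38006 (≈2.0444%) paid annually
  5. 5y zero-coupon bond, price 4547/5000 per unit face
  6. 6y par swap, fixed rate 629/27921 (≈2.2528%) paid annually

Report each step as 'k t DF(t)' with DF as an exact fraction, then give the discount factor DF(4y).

1 1 9783/10000
2 2 608/625
3 3 1159/1250
4 4 9223/10000
5 5 4547/5000
6 6 4371/5000
DF(4y) = 9223/10000 ≈ 0.922300

step 1 [1y] swap r/1=217/9783: DF=(1 − 217/9783·(0))/(1+217/9783) = 9783/10000 ≈ 0.978300
step 2 [2y] zero: DF = P = 608/625 ≈ 0.972800
step 3 [3y] swap r/1=728/28783: DF=(1 − 728/28783·(0.978300+0.972800))/(1+728/28783) = 1159/1250 ≈ 0.927200
step 4 [4y] swap r/1=777/38006: DF=(1 − 777/38006·(0.978300+0.972800+0.927200))/(1+777/38006) = 9223/10000 ≈ 0.922300
step 5 [5y] zero: DF = P = 4547/5000 ≈ 0.909400
step 6 [6y] swap r/1=629/27921: DF=(1 − 629/27921·(0.978300+0.972800+0.927200+0.922300+0.909400))/(1+629/27921) = 4371/5000 ≈ 0.874200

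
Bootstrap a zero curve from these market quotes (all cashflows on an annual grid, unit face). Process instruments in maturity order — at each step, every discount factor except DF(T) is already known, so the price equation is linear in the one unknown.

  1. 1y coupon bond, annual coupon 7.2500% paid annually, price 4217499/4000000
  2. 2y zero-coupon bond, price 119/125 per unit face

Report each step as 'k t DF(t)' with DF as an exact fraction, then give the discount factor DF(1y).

1 1 9831/10000
2 2 119/125
DF(1y) = 9831/10000 ≈ 0.983100

step 1 [1y] bond c/1=29/400: DF=(4217499/4000000 − 29/400·(0))/(1+29/400) = 9831/10000 ≈ 0.983100
step 2 [2y] zero: DF = P = 119/125 ≈ 0.952000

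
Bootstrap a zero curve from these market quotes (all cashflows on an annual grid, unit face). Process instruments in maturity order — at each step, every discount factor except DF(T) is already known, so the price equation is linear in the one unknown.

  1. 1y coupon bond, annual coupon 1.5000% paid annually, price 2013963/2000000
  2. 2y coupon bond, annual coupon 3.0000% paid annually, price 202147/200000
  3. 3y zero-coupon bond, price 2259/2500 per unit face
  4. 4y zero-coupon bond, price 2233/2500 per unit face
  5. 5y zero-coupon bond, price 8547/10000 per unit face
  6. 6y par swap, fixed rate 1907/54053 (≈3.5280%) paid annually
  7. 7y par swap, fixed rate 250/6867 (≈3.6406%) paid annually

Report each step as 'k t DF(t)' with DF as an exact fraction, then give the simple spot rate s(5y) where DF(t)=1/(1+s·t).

step 1 [1y] bond c/1=3/200: DF=(2013963/2000000 − 3/200·(0))/(1+3/200) = 9921/10000 ≈ 0.992100
step 2 [2y] bond c/1=3/100: DF=(202147/200000 − 3/100·(0.992100))/(1+3/100) = 2381/2500 ≈ 0.952400
step 3 [3y] zero: DF = P = 2259/2500 ≈ 0.903600
step 4 [4y] zero: DF = P = 2233/2500 ≈ 0.893200
step 5 [5y] zero: DF = P = 8547/10000 ≈ 0.854700
step 6 [6y] swap r/1=1907/54053: DF=(1 − 1907/54053·(0.992100+0.952400+0.903600+0.893200+0.854700))/(1+1907/54053) = 8093/10000 ≈ 0.809300
step 7 [7y] swap r/1=250/6867: DF=(1 − 250/6867·(0.992100+0.952400+0.903600+0.893200+0.854700+0.809300))/(1+250/6867) = 31/40 ≈ 0.775000

1 1 9921/10000
2 2 2381/2500
3 3 2259/2500
4 4 2233/2500
5 5 8547/10000
6 6 8093/10000
7 7 31/40
s(5y) = (1/(8547/10000) − 1)/(5) = 1453/42735 ≈ 3.4000%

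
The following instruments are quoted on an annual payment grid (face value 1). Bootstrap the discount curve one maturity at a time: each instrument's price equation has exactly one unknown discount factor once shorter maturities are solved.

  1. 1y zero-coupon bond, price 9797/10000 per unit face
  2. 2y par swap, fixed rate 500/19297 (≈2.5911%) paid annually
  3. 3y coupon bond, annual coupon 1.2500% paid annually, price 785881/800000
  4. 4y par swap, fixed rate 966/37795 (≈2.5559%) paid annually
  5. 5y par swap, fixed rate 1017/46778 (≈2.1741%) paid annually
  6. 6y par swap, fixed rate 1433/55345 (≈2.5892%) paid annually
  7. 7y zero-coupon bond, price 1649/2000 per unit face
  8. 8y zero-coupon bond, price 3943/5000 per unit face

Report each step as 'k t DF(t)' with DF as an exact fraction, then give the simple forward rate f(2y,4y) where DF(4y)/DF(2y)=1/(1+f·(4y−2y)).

step 1 [1y] zero: DF = P = 9797/10000 ≈ 0.979700
step 2 [2y] swap r/1=500/19297: DF=(1 − 500/19297·(0.979700))/(1+500/19297) = 19/20 ≈ 0.950000
step 3 [3y] bond c/1=1/80: DF=(785881/800000 − 1/80·(0.979700+0.950000))/(1+1/80) = 1183/1250 ≈ 0.946400
step 4 [4y] swap r/1=966/37795: DF=(1 − 966/37795·(0.979700+0.950000+0.946400))/(1+966/37795) = 4517/5000 ≈ 0.903400
step 5 [5y] swap r/1=1017/46778: DF=(1 − 1017/46778·(0.979700+0.950000+0.946400+0.903400))/(1+1017/46778) = 8983/10000 ≈ 0.898300
step 6 [6y] swap r/1=1433/55345: DF=(1 − 1433/55345·(0.979700+0.950000+0.946400+0.903400+0.898300))/(1+1433/55345) = 8567/10000 ≈ 0.856700
step 7 [7y] zero: DF = P = 1649/2000 ≈ 0.824500
step 8 [8y] zero: DF = P = 3943/5000 ≈ 0.788600

1 1 9797/10000
2 2 19/20
3 3 1183/1250
4 4 4517/5000
5 5 8983/10000
6 6 8567/10000
7 7 1649/2000
8 8 3943/5000
f(2y,4y) = ((19/20)/(4517/5000) − 1)/(2) = 233/9034 ≈ 2.5791%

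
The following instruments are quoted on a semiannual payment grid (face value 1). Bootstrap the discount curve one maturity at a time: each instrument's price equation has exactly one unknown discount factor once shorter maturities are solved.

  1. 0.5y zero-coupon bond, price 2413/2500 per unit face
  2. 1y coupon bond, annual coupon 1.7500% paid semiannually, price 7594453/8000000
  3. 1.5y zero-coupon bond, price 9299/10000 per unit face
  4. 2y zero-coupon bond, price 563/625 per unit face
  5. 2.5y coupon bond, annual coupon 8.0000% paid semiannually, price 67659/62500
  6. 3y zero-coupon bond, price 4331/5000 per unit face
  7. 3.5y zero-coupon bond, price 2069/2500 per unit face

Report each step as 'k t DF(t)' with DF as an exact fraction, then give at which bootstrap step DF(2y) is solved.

step 1 [0.5y] zero: DF = P = 2413/2500 ≈ 0.965200
step 2 [1y] bond c/2=7/800: DF=(7594453/8000000 − 7/800·(0.965200))/(1+7/800) = 9327/10000 ≈ 0.932700
step 3 [1.5y] zero: DF = P = 9299/10000 ≈ 0.929900
step 4 [2y] zero: DF = P = 563/625 ≈ 0.900800
step 5 [2.5y] bond c/2=1/25: DF=(67659/62500 − 1/25·(0.965200+0.932700+0.929900+0.900800))/(1+1/25) = 359/400 ≈ 0.897500
step 6 [3y] zero: DF = P = 4331/5000 ≈ 0.866200
step 7 [3.5y] zero: DF = P = 2069/2500 ≈ 0.827600

1 1/2 2413/2500
2 1 9327/10000
3 3/2 9299/10000
4 2 563/625
5 5/2 359/400
6 3 4331/5000
7 7/2 2069/2500
DF(2y) is solved at step 4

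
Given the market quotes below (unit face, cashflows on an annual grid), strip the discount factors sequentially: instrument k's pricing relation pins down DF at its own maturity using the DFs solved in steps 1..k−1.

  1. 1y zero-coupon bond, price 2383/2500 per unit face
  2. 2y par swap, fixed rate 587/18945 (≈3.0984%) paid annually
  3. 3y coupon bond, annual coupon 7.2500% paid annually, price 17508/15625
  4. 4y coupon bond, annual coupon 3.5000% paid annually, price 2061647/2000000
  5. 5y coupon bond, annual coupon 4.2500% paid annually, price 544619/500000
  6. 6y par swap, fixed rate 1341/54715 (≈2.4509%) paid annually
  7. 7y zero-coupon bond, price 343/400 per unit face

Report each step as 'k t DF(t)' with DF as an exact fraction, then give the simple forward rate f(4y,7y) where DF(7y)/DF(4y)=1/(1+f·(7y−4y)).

1 1 2383/2500
2 2 9413/10000
3 3 9167/10000
4 4 9009/10000
5 5 1787/2000
6 6 8659/10000
7 7 343/400
f(4y,7y) = ((9009/10000)/(343/400) − 1)/(3) = 62/3675 ≈ 1.6871%

step 1 [1y] zero: DF = P = 2383/2500 ≈ 0.953200
step 2 [2y] swap r/1=587/18945: DF=(1 − 587/18945·(0.953200))/(1+587/18945) = 9413/10000 ≈ 0.941300
step 3 [3y] bond c/1=29/400: DF=(17508/15625 − 29/400·(0.953200+0.941300))/(1+29/400) = 9167/10000 ≈ 0.916700
step 4 [4y] bond c/1=7/200: DF=(2061647/2000000 − 7/200·(0.953200+0.941300+0.916700))/(1+7/200) = 9009/10000 ≈ 0.900900
step 5 [5y] bond c/1=17/400: DF=(544619/500000 − 17/400·(0.953200+0.941300+0.916700+0.900900))/(1+17/400) = 1787/2000 ≈ 0.893500
step 6 [6y] swap r/1=1341/54715: DF=(1 − 1341/54715·(0.953200+0.941300+0.916700+0.900900+0.893500))/(1+1341/54715) = 8659/10000 ≈ 0.865900
step 7 [7y] zero: DF = P = 343/400 ≈ 0.857500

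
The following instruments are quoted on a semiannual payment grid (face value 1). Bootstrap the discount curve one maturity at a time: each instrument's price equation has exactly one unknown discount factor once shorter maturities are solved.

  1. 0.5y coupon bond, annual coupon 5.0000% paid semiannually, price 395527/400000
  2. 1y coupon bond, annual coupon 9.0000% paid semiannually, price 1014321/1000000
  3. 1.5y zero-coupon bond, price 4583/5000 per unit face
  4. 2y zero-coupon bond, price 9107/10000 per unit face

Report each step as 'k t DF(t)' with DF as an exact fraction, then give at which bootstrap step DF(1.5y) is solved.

1 1/2 9647/10000
2 1 9291/10000
3 3/2 4583/5000
4 2 9107/10000
DF(1.5y) is solved at step 3

step 1 [0.5y] bond c/2=1/40: DF=(395527/400000 − 1/40·(0))/(1+1/40) = 9647/10000 ≈ 0.964700
step 2 [1y] bond c/2=9/200: DF=(1014321/1000000 − 9/200·(0.964700))/(1+9/200) = 9291/10000 ≈ 0.929100
step 3 [1.5y] zero: DF = P = 4583/5000 ≈ 0.916600
step 4 [2y] zero: DF = P = 9107/10000 ≈ 0.910700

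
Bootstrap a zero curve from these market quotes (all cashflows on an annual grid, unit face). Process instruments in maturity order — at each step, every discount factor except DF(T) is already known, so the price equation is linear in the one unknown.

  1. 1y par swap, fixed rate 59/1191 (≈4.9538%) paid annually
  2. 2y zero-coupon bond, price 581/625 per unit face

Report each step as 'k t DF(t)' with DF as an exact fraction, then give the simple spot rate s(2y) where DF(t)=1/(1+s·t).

step 1 [1y] swap r/1=59/1191: DF=(1 − 59/1191·(0))/(1+59/1191) = 1191/1250 ≈ 0.952800
step 2 [2y] zero: DF = P = 581/625 ≈ 0.929600

1 1 1191/1250
2 2 581/625
s(2y) = (1/(581/625) − 1)/(2) = 22/581 ≈ 3.7866%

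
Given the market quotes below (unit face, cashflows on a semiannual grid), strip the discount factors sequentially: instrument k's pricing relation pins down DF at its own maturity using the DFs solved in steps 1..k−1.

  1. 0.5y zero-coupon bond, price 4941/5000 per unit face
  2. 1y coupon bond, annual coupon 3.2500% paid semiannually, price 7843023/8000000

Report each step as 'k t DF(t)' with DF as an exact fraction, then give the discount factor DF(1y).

step 1 [0.5y] zero: DF = P = 4941/5000 ≈ 0.988200
step 2 [1y] bond c/2=13/800: DF=(7843023/8000000 − 13/800·(0.988200))/(1+13/800) = 9489/10000 ≈ 0.948900

1 1/2 4941/5000
2 1 9489/10000
DF(1y) = 9489/10000 ≈ 0.948900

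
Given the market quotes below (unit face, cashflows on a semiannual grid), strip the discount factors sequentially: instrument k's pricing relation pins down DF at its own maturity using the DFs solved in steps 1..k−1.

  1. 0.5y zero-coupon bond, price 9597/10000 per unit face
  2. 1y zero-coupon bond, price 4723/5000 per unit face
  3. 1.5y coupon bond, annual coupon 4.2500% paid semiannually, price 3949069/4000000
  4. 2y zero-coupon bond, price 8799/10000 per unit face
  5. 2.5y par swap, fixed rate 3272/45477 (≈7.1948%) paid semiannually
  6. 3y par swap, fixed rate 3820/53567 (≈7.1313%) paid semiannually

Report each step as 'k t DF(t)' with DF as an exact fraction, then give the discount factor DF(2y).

1 1/2 9597/10000
2 1 4723/5000
3 3/2 9271/10000
4 2 8799/10000
5 5/2 2091/2500
6 3 809/1000
DF(2y) = 8799/10000 ≈ 0.879900

step 1 [0.5y] zero: DF = P = 9597/10000 ≈ 0.959700
step 2 [1y] zero: DF = P = 4723/5000 ≈ 0.944600
step 3 [1.5y] bond c/2=17/800: DF=(3949069/4000000 − 17/800·(0.959700+0.944600))/(1+17/800) = 9271/10000 ≈ 0.927100
step 4 [2y] zero: DF = P = 8799/10000 ≈ 0.879900
step 5 [2.5y] swap r/2=1636/45477: DF=(1 − 1636/45477·(0.959700+0.944600+0.927100+0.879900))/(1+1636/45477) = 2091/2500 ≈ 0.836400
step 6 [3y] swap r/2=1910/53567: DF=(1 − 1910/53567·(0.959700+0.944600+0.927100+0.879900+0.836400))/(1+1910/53567) = 809/1000 ≈ 0.809000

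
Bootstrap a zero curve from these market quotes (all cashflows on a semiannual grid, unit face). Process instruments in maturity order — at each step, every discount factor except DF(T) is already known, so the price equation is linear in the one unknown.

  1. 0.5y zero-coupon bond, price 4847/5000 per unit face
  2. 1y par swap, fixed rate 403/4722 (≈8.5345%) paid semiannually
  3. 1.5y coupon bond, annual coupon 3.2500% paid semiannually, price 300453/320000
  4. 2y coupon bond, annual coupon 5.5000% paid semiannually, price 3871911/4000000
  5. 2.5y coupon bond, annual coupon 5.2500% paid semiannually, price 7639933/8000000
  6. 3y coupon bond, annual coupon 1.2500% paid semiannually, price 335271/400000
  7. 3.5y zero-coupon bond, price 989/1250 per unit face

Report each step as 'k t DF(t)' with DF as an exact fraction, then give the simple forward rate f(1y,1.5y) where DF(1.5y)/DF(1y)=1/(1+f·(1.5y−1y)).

1 1/2 4847/5000
2 1 4597/5000
3 3/2 8937/10000
4 2 2169/2500
5 5/2 2093/2500
6 3 8051/10000
7 7/2 989/1250
f(1y,1.5y) = ((4597/5000)/(8937/10000) − 1)/(1/2) = 514/8937 ≈ 5.7514%

step 1 [0.5y] zero: DF = P = 4847/5000 ≈ 0.969400
step 2 [1y] swap r/2=403/9444: DF=(1 − 403/9444·(0.969400))/(1+403/9444) = 4597/5000 ≈ 0.919400
step 3 [1.5y] bond c/2=13/800: DF=(300453/320000 − 13/800·(0.969400+0.919400))/(1+13/800) = 8937/10000 ≈ 0.893700
step 4 [2y] bond c/2=11/400: DF=(3871911/4000000 − 11/400·(0.969400+0.919400+0.893700))/(1+11/400) = 2169/2500 ≈ 0.867600
step 5 [2.5y] bond c/2=21/800: DF=(7639933/8000000 − 21/800·(0.969400+0.919400+0.893700+0.867600))/(1+21/800) = 2093/2500 ≈ 0.837200
step 6 [3y] bond c/2=1/160: DF=(335271/400000 − 1/160·(0.969400+0.919400+0.893700+0.867600+0.837200))/(1+1/160) = 8051/10000 ≈ 0.805100
step 7 [3.5y] zero: DF = P = 989/1250 ≈ 0.791200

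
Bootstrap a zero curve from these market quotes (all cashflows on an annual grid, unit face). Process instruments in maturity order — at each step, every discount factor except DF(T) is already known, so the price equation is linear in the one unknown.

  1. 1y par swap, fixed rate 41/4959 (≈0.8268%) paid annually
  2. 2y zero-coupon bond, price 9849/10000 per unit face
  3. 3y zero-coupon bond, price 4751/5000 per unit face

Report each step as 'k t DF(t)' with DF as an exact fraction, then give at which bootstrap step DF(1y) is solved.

1 1 4959/5000
2 2 9849/10000
3 3 4751/5000
DF(1y) is solved at step 1

step 1 [1y] swap r/1=41/4959: DF=(1 − 41/4959·(0))/(1+41/4959) = 4959/5000 ≈ 0.991800
step 2 [2y] zero: DF = P = 9849/10000 ≈ 0.984900
step 3 [3y] zero: DF = P = 4751/5000 ≈ 0.950200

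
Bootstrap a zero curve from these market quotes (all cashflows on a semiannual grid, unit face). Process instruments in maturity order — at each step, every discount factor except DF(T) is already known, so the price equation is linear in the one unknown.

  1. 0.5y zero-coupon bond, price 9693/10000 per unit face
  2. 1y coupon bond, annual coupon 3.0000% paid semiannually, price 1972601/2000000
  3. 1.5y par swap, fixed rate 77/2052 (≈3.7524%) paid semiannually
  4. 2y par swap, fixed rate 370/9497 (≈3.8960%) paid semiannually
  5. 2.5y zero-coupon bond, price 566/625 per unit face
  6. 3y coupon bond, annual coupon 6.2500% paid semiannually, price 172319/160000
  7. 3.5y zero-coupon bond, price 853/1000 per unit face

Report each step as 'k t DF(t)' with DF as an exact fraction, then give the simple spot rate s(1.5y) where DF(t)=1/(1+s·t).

step 1 [0.5y] zero: DF = P = 9693/10000 ≈ 0.969300
step 2 [1y] bond c/2=3/200: DF=(1972601/2000000 − 3/200·(0.969300))/(1+3/200) = 4787/5000 ≈ 0.957400
step 3 [1.5y] swap r/2=77/4104: DF=(1 − 77/4104·(0.969300+0.957400))/(1+77/4104) = 9461/10000 ≈ 0.946100
step 4 [2y] swap r/2=185/9497: DF=(1 − 185/9497·(0.969300+0.957400+0.946100))/(1+185/9497) = 463/500 ≈ 0.926000
step 5 [2.5y] zero: DF = P = 566/625 ≈ 0.905600
step 6 [3y] bond c/2=1/32: DF=(172319/160000 − 1/32·(0.969300+0.957400+0.946100+0.926000+0.905600))/(1+1/32) = 4509/5000 ≈ 0.901800
step 7 [3.5y] zero: DF = P = 853/1000 ≈ 0.853000

1 1/2 9693/10000
2 1 4787/5000
3 3/2 9461/10000
4 2 463/500
5 5/2 566/625
6 3 4509/5000
7 7/2 853/1000
s(1.5y) = (1/(9461/10000) − 1)/(3/2) = 1078/28383 ≈ 3.7980%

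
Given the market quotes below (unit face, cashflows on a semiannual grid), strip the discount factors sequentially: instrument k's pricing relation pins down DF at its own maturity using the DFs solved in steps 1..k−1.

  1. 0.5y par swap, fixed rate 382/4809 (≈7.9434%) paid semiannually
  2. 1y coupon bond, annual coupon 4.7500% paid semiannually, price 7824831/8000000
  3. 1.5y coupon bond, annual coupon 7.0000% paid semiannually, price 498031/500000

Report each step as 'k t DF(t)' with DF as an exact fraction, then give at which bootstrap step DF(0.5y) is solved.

step 1 [0.5y] swap r/2=191/4809: DF=(1 − 191/4809·(0))/(1+191/4809) = 4809/5000 ≈ 0.961800
step 2 [1y] bond c/2=19/800: DF=(7824831/8000000 − 19/800·(0.961800))/(1+19/800) = 9331/10000 ≈ 0.933100
step 3 [1.5y] bond c/2=7/200: DF=(498031/500000 − 7/200·(0.961800+0.933100))/(1+7/200) = 8983/10000 ≈ 0.898300

1 1/2 4809/5000
2 1 9331/10000
3 3/2 8983/10000
DF(0.5y) is solved at step 1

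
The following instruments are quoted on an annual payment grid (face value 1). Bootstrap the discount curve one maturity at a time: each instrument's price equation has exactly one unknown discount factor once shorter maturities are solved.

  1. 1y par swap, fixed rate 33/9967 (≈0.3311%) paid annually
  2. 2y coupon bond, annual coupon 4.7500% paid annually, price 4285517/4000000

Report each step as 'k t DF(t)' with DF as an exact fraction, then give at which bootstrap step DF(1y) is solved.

1 1 9967/10000
2 2 611/625
DF(1y) is solved at step 1

step 1 [1y] swap r/1=33/9967: DF=(1 − 33/9967·(0))/(1+33/9967) = 9967/10000 ≈ 0.996700
step 2 [2y] bond c/1=19/400: DF=(4285517/4000000 − 19/400·(0.996700))/(1+19/400) = 611/625 ≈ 0.977600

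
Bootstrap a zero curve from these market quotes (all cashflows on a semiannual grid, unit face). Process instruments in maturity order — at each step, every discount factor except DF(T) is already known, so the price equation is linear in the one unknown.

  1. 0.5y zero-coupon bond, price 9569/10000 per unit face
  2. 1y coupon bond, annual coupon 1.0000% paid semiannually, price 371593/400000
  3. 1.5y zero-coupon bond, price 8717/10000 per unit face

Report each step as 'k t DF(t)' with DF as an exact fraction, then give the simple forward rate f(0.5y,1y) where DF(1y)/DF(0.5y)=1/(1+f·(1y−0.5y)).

1 1/2 9569/10000
2 1 2299/2500
3 3/2 8717/10000
f(0.5y,1y) = ((9569/10000)/(2299/2500) − 1)/(1/2) = 373/4598 ≈ 8.1122%

step 1 [0.5y] zero: DF = P = 9569/10000 ≈ 0.956900
step 2 [1y] bond c/2=1/200: DF=(371593/400000 − 1/200·(0.956900))/(1+1/200) = 2299/2500 ≈ 0.919600
step 3 [1.5y] zero: DF = P = 8717/10000 ≈ 0.871700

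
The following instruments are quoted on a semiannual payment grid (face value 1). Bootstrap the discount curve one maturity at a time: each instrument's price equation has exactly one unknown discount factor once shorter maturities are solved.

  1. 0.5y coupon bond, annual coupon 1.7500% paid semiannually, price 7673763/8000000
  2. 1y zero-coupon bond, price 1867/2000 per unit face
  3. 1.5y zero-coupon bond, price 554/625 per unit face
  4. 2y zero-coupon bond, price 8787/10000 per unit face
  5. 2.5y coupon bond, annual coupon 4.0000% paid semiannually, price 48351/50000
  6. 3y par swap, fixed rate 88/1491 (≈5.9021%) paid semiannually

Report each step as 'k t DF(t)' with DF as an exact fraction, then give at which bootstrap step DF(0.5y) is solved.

step 1 [0.5y] bond c/2=7/800: DF=(7673763/8000000 − 7/800·(0))/(1+7/800) = 9509/10000 ≈ 0.950900
step 2 [1y] zero: DF = P = 1867/2000 ≈ 0.933500
step 3 [1.5y] zero: DF = P = 554/625 ≈ 0.886400
step 4 [2y] zero: DF = P = 8787/10000 ≈ 0.878700
step 5 [2.5y] bond c/2=1/50: DF=(48351/50000 − 1/50·(0.950900+0.933500+0.886400+0.878700))/(1+1/50) = 1753/2000 ≈ 0.876500
step 6 [3y] swap r/2=44/1491: DF=(1 − 44/1491·(0.950900+0.933500+0.886400+0.878700+0.876500))/(1+44/1491) = 526/625 ≈ 0.841600

1 1/2 9509/10000
2 1 1867/2000
3 3/2 554/625
4 2 8787/10000
5 5/2 1753/2000
6 3 526/625
DF(0.5y) is solved at step 1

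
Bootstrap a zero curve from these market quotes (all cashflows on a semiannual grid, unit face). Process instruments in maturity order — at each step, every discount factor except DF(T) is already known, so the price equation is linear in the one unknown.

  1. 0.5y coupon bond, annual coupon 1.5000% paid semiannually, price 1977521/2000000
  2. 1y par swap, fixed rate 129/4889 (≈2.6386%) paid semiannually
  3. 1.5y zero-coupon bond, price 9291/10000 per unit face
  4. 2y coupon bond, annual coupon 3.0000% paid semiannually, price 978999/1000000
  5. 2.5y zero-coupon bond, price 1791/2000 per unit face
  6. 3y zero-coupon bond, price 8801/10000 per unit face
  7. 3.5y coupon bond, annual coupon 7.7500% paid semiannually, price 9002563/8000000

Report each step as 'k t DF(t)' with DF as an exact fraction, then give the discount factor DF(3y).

step 1 [0.5y] bond c/2=3/400: DF=(1977521/2000000 − 3/400·(0))/(1+3/400) = 4907/5000 ≈ 0.981400
step 2 [1y] swap r/2=129/9778: DF=(1 − 129/9778·(0.981400))/(1+129/9778) = 4871/5000 ≈ 0.974200
step 3 [1.5y] zero: DF = P = 9291/10000 ≈ 0.929100
step 4 [2y] bond c/2=3/200: DF=(978999/1000000 − 3/200·(0.981400+0.974200+0.929100))/(1+3/200) = 9219/10000 ≈ 0.921900
step 5 [2.5y] zero: DF = P = 1791/2000 ≈ 0.895500
step 6 [3y] zero: DF = P = 8801/10000 ≈ 0.880100
step 7 [3.5y] bond c/2=31/800: DF=(9002563/8000000 − 31/800·(0.981400+0.974200+0.929100+0.921900+0.895500+0.880100))/(1+31/800) = 8751/10000 ≈ 0.875100

1 1/2 4907/5000
2 1 4871/5000
3 3/2 9291/10000
4 2 9219/10000
5 5/2 1791/2000
6 3 8801/10000
7 7/2 8751/10000
DF(3y) = 8801/10000 ≈ 0.880100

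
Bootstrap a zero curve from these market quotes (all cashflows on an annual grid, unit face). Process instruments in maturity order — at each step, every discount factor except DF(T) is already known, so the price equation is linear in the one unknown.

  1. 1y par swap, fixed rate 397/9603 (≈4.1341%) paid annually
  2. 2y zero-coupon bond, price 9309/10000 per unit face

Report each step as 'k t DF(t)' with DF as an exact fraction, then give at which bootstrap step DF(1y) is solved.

1 1 9603/10000
2 2 9309/10000
DF(1y) is solved at step 1

step 1 [1y] swap r/1=397/9603: DF=(1 − 397/9603·(0))/(1+397/9603) = 9603/10000 ≈ 0.960300
step 2 [2y] zero: DF = P = 9309/10000 ≈ 0.930900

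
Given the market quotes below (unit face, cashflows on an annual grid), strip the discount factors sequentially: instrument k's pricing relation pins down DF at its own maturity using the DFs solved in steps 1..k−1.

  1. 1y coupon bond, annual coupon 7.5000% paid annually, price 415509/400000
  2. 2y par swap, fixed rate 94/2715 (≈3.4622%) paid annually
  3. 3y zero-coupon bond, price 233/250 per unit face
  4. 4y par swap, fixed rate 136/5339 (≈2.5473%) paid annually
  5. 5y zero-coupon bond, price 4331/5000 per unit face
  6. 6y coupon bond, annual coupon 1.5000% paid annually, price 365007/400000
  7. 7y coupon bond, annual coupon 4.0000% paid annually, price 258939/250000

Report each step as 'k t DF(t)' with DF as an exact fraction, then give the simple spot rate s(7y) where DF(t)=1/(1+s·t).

step 1 [1y] bond c/1=3/40: DF=(415509/400000 − 3/40·(0))/(1+3/40) = 9663/10000 ≈ 0.966300
step 2 [2y] swap r/1=94/2715: DF=(1 − 94/2715·(0.966300))/(1+94/2715) = 4671/5000 ≈ 0.934200
step 3 [3y] zero: DF = P = 233/250 ≈ 0.932000
step 4 [4y] swap r/1=136/5339: DF=(1 − 136/5339·(0.966300+0.934200+0.932000))/(1+136/5339) = 1131/1250 ≈ 0.904800
step 5 [5y] zero: DF = P = 4331/5000 ≈ 0.866200
step 6 [6y] bond c/1=3/200: DF=(365007/400000 − 3/200·(0.966300+0.934200+0.932000+0.904800+0.866200))/(1+3/200) = 831/1000 ≈ 0.831000
step 7 [7y] bond c/1=1/25: DF=(258939/250000 − 1/25·(0.966300+0.934200+0.932000+0.904800+0.866200+0.831000))/(1+1/25) = 7869/10000 ≈ 0.786900

1 1 9663/10000
2 2 4671/5000
3 3 233/250
4 4 1131/1250
5 5 4331/5000
6 6 831/1000
7 7 7869/10000
s(7y) = (1/(7869/10000) − 1)/(7) = 2131/55083 ≈ 3.8687%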